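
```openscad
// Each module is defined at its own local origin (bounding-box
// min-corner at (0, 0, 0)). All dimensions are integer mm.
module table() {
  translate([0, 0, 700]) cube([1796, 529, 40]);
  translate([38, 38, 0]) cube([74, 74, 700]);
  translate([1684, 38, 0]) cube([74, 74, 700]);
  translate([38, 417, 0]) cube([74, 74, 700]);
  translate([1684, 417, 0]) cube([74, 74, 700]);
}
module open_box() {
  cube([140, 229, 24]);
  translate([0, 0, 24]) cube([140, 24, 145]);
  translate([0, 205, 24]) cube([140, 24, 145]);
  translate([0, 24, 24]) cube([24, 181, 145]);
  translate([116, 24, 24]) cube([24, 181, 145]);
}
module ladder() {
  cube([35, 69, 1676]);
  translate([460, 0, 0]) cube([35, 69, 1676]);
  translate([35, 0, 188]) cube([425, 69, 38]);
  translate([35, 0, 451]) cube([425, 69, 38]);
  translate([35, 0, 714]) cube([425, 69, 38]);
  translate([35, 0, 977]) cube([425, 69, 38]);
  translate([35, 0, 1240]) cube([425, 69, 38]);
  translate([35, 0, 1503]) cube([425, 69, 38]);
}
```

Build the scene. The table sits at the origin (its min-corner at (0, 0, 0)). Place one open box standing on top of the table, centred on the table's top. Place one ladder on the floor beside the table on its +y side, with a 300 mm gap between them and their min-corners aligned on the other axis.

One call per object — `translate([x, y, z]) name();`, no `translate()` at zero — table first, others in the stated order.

table();
translate([828, 150, 740]) open_box();
translate([0, 829, 0]) ladder();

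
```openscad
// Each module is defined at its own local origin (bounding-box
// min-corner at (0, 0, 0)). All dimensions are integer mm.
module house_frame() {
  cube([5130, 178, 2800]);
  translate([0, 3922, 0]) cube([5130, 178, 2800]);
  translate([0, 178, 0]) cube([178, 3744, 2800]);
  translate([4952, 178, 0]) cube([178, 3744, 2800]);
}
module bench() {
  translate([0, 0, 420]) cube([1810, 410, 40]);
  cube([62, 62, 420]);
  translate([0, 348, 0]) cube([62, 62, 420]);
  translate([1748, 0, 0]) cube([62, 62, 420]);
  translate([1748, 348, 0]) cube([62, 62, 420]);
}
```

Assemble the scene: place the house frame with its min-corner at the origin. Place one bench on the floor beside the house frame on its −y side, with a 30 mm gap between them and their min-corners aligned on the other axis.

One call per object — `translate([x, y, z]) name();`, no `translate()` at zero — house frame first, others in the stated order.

house_frame();
translate([0, -440, 0]) bench();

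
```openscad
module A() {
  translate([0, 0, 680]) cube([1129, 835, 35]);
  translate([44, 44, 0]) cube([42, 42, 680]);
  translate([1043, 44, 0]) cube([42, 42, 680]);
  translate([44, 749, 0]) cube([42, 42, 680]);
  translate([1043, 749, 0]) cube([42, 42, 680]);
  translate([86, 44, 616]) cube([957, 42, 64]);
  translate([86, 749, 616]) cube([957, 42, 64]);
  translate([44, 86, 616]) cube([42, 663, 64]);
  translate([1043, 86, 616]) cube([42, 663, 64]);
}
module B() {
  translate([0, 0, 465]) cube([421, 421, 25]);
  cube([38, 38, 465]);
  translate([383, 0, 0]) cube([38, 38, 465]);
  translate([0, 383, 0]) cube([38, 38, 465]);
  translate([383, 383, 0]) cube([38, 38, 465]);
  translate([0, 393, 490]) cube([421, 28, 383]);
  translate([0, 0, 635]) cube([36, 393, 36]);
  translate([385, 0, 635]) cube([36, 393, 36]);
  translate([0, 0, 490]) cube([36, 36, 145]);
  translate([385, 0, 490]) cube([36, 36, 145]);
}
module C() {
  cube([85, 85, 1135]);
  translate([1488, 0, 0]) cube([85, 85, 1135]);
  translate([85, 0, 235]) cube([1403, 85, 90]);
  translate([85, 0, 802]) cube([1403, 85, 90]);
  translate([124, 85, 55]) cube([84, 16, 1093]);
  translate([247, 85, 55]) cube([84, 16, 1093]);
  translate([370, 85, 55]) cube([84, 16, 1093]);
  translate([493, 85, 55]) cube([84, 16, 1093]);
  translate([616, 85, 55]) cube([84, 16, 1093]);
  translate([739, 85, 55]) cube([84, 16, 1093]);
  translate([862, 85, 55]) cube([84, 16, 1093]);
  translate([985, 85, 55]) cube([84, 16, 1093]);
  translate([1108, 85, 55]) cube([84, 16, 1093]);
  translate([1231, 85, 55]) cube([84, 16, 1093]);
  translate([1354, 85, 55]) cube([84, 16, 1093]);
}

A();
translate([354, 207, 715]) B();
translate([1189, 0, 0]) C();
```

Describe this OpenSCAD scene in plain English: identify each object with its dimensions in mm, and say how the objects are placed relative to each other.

A is a table with a 1129×835 mm rectangular top, 35 mm thick, top surface at z = 715 mm, supported by four 42×42 mm square legs, each inset 44 mm from the nearest pair of top edges, running from the floor. Four apron rails, 42 mm thick and 64 mm tall, run between adjacent legs with their top edges flush with the underside of the top and their outer faces flush with the legs' outer faces.

B is a chair: 421×421 mm seat, 25 mm thick, top at z = 490 mm, on four 38 mm square corner legs flush with the seat edges. A 28 mm thick backrest slab spans the full seat width, extending 383 mm above the seat top, its back face flush with the seat's +y edge. Two armrests of 36×36 mm section run along each side from the seat's front edge to the front of the backrest, top faces 181 mm above the seat top and outer faces flush with the seat's x-edges; a 36×36 mm post under the front of each armrest stands on the seat at the front corner.

C is a fence section. Two 85×85 mm posts, 1135 mm tall, stand on the floor with a clear span of 1403 mm between their inner faces. Two horizontal rails of 85×90 mm section span the gap between the posts with their undersides at z = 235 mm and z = 802 mm, flush with the posts' −y face. 11 pickets, each 84 mm wide, 16 mm thick and 1093 mm tall, are fixed to the +y face of the rails with their bottoms at z = 55 mm, evenly spaced across the span with equal gaps (rounded down to the nearest mm) at the −x end and between each pair — any rounding remainder accumulates at the +x end.

The chair is on top of the table, centred. The fence section is on the floor beside the table on its +x side.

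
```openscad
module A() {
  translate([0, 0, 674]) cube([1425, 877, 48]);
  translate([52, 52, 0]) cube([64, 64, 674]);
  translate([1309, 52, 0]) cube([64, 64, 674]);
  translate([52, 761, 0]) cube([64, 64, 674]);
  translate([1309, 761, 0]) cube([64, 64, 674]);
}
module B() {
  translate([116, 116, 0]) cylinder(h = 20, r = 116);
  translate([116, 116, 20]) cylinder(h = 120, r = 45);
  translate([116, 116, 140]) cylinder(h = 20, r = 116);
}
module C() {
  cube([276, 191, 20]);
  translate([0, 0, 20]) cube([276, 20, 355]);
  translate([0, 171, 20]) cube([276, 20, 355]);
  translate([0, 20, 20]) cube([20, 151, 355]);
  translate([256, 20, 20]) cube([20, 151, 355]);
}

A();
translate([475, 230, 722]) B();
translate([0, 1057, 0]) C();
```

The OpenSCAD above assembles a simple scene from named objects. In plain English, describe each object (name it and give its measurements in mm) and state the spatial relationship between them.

A is a table: top 1425 mm (x) × 877 mm (y), 48 mm thick, upper face at z = 722 mm, on four 64×64 mm square legs, each inset 52 mm from the nearest pair of top edges, running from z = 0 to the bottom of the top.

B is a spool: two coaxial disc flanges of radius 116 mm and thickness 20 mm, joined by a core cylinder of radius 45 mm and height 120 mm. The lower flange rests on z = 0 and the three cylinders share a vertical axis.

C is an open storage box with external size 276×191×375 mm and wall thickness 20 mm (the base is also 20 mm thick). The base covers the whole footprint; the four walls stand on the base, with the y-facing walls full-width and the x-facing walls fitting between their inner faces.

The spool is on top of the table. The open box is on the floor beside the table on its +y side.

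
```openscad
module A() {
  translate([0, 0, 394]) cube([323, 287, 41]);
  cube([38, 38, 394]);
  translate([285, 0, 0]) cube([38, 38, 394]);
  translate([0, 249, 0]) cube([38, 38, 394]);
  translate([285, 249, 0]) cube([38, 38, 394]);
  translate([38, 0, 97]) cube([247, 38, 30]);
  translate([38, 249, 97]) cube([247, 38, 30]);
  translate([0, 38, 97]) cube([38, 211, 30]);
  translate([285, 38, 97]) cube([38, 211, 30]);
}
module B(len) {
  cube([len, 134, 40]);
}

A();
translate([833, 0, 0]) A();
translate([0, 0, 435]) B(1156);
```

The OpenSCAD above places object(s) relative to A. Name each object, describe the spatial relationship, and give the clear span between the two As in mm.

A is a stool. B is a beam. A beam spans the tops of two stools. The clear span between the two stools is 510 mm.

Second stool starts at x = 833; first ends at x = 323; clear span = 833 − 323 = 510 mm.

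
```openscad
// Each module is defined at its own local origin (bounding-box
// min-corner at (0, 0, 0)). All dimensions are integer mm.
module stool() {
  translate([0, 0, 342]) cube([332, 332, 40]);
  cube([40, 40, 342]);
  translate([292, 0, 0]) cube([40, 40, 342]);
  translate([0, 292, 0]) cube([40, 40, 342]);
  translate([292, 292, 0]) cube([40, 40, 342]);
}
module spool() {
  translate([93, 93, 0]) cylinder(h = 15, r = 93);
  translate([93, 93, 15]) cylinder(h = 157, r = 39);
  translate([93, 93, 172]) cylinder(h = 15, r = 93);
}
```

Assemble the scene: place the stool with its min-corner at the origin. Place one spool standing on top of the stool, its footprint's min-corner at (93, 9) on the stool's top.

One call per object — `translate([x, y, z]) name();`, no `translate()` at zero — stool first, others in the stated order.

stool();
translate([93, 9, 382]) spool();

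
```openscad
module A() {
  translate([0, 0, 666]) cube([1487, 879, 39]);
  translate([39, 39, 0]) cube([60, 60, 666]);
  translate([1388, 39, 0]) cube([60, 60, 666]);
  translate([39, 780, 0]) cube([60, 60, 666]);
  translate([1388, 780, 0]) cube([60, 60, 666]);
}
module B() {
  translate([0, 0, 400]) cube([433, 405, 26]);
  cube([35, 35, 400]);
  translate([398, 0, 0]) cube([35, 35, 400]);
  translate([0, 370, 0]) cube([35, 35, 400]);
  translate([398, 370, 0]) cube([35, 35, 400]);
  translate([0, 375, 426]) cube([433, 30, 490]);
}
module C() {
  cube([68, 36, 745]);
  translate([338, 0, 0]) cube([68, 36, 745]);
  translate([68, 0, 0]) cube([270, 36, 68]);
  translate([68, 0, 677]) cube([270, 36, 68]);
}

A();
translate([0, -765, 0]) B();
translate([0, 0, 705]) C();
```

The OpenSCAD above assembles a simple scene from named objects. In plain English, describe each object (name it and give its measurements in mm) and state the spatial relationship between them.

A is a table: top 1487 mm (x) × 879 mm (y), 39 mm thick, upper face at z = 705 mm, on four 60×60 mm square legs, each inset 39 mm from the nearest pair of top edges, running from z = 0 to the bottom of the top.

B is a chair: 433×405 mm seat, 26 mm thick, top at z = 426 mm, on four 35 mm square corner legs flush with the seat edges. A 30 mm thick backrest slab spans the full seat width, extending 490 mm above the seat top, its back face flush with the seat's +y edge.

C is a picture frame with a 270×609 mm rectangular opening (x by z) and a uniform 68 mm border on every side. Frame depth is 36 mm along y. It is built from two vertical stiles running the full outside height and two horizontal rails spanning the gap between the stiles.

The chair is on the floor beside the table on its −y side. The picture frame is on top of the table.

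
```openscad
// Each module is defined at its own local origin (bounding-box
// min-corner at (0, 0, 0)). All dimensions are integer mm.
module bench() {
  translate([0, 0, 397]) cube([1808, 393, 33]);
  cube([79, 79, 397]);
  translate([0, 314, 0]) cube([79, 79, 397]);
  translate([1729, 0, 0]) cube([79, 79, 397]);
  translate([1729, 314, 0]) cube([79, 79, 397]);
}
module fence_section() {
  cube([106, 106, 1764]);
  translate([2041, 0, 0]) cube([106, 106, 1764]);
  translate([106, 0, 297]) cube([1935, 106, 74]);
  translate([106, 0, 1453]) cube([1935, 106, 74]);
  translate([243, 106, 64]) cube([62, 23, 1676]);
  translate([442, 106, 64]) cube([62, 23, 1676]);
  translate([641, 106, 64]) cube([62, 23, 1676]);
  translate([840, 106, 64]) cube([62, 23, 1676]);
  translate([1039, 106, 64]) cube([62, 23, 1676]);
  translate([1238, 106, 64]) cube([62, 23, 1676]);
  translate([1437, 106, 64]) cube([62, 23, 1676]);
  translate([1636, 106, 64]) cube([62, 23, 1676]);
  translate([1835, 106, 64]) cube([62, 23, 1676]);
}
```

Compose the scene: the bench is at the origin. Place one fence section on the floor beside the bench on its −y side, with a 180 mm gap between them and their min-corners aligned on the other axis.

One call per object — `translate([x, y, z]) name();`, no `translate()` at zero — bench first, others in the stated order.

bench();
translate([0, -309, 0]) fence_section();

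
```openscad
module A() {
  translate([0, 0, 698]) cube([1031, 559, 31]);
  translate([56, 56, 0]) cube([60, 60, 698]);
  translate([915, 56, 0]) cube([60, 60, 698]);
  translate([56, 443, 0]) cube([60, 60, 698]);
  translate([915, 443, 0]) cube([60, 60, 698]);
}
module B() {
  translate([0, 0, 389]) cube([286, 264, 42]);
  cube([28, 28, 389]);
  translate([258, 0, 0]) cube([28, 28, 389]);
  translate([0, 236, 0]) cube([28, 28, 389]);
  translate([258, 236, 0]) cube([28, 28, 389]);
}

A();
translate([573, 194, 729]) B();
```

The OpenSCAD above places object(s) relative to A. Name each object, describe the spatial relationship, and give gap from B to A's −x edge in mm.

A is a table. B is a stool. The stool is on top of the table. The gap from the stool to the table's −x edge is 573 mm.

The stool's min-x is at 573; the table's min-x is 0; gap = 573 mm.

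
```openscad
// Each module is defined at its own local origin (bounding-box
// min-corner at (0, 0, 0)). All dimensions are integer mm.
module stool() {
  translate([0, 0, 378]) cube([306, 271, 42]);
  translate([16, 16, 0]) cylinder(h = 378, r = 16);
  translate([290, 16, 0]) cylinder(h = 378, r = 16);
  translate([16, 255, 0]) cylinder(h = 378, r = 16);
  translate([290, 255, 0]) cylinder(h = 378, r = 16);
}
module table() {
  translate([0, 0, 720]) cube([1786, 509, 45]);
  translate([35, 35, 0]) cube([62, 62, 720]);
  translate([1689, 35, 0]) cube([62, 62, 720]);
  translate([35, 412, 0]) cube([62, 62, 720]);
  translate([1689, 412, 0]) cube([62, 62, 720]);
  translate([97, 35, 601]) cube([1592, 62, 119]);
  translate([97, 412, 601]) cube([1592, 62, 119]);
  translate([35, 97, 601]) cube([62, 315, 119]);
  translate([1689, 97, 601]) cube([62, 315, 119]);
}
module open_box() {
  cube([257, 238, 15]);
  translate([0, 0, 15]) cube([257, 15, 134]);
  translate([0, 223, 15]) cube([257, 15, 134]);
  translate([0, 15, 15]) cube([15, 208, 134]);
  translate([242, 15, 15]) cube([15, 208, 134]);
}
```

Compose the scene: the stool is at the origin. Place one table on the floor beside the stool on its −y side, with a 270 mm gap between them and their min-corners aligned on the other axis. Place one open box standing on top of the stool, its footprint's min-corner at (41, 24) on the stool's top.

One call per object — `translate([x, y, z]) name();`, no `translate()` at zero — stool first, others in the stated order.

stool();
translate([0, -779, 0]) table();
translate([41, 24, 420]) open_box();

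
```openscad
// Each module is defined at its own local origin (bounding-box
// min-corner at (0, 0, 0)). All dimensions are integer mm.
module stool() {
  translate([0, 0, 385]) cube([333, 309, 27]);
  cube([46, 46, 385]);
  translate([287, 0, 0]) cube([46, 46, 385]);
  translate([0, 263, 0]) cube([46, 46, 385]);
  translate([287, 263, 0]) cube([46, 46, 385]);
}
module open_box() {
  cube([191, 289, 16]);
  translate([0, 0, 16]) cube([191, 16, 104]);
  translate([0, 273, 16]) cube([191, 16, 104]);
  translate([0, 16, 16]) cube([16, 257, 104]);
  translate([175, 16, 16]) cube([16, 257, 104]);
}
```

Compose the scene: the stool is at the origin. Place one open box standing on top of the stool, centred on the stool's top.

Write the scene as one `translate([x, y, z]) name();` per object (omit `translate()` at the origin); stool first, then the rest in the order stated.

stool();
translate([71, 10, 412]) open_box();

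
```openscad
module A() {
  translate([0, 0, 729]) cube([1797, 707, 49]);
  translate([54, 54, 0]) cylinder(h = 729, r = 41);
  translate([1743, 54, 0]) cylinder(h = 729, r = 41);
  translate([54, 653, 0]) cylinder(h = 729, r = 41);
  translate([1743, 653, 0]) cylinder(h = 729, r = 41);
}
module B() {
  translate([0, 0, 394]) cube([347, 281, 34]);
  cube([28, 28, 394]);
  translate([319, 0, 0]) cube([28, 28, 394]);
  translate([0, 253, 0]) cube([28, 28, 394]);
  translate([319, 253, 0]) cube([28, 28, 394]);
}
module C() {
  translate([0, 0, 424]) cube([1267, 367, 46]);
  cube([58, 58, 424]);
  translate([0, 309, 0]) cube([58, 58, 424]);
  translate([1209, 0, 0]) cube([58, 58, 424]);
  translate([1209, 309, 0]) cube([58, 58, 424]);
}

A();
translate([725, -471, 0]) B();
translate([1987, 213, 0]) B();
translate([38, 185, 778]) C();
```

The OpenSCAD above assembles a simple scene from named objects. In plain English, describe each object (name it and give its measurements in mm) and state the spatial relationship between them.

A is a table with a 1797×707 mm rectangular top, 49 mm thick, top surface at z = 778 mm, supported by four round legs of 82 mm diameter, each leg's bounding box inset 13 mm from the nearest pair of top edges, running from the floor.

B is a four-legged stool. The seat is a 347×281×34 mm slab whose top surface is at z = 428 mm; four square legs, each 28×28 mm in cross-section, run from the floor (z = 0) to the underside of the seat, each flush with a corner of the seat.

C is a long wooden bench with a 1267 mm (x) × 367 mm (y) seat, 46 mm thick, its top surface 470 mm above the floor. Four 58 mm square legs at the seat corners, flush with the edges, run from z = 0 to the seat underside.

Two stools sit around the table at the −y, +x sides. The bench is on top of the table.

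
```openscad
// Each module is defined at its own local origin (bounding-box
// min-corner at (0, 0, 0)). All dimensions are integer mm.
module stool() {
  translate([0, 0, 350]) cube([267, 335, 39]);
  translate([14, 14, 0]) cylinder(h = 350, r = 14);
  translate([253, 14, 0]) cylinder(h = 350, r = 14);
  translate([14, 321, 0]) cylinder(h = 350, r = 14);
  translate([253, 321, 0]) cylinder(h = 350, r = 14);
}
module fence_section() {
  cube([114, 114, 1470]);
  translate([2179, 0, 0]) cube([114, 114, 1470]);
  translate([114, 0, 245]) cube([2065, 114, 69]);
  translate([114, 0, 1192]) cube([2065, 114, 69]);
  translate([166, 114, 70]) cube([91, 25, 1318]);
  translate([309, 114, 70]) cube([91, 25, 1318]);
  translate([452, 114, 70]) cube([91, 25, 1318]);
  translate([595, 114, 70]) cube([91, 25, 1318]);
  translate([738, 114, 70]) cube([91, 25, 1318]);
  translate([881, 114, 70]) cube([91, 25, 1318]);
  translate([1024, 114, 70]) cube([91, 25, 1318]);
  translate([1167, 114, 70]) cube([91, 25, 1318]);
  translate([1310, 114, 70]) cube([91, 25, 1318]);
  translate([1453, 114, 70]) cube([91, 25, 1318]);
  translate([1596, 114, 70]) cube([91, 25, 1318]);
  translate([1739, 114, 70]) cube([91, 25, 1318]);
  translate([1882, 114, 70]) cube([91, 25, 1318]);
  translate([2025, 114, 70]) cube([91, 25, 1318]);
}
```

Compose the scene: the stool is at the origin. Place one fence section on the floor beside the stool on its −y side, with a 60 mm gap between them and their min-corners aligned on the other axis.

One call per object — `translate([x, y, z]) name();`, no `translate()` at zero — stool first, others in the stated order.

stool();
translate([0, -199, 0]) fence_section();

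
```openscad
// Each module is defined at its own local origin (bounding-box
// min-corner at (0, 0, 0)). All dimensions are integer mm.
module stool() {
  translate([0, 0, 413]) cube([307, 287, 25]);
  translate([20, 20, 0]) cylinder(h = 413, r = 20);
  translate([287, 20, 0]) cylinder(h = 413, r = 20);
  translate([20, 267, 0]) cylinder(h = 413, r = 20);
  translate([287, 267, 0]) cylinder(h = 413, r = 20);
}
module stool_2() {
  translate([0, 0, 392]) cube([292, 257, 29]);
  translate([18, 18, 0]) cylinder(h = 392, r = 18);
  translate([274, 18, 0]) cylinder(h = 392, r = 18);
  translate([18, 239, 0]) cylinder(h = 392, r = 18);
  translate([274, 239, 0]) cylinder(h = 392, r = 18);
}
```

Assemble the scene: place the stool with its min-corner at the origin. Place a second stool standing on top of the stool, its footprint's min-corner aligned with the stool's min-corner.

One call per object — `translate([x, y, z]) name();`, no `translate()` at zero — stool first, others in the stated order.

stool();
translate([0, 0, 438]) stool_2();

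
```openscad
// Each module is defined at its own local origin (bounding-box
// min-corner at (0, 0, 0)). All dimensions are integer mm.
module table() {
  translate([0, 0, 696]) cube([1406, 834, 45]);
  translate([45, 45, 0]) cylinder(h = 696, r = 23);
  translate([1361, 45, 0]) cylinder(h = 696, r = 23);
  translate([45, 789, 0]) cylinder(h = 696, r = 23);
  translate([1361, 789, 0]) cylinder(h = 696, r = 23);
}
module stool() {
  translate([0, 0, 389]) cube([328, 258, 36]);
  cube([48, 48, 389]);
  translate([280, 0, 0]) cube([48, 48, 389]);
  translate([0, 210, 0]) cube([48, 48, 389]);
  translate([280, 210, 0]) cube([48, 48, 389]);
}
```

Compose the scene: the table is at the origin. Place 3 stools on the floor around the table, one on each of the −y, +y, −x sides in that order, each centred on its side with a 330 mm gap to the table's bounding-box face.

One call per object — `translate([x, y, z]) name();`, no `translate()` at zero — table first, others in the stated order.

table();
translate([539, -588, 0]) stool();
translate([539, 1164, 0]) stool();
translate([-658, 288, 0]) stool();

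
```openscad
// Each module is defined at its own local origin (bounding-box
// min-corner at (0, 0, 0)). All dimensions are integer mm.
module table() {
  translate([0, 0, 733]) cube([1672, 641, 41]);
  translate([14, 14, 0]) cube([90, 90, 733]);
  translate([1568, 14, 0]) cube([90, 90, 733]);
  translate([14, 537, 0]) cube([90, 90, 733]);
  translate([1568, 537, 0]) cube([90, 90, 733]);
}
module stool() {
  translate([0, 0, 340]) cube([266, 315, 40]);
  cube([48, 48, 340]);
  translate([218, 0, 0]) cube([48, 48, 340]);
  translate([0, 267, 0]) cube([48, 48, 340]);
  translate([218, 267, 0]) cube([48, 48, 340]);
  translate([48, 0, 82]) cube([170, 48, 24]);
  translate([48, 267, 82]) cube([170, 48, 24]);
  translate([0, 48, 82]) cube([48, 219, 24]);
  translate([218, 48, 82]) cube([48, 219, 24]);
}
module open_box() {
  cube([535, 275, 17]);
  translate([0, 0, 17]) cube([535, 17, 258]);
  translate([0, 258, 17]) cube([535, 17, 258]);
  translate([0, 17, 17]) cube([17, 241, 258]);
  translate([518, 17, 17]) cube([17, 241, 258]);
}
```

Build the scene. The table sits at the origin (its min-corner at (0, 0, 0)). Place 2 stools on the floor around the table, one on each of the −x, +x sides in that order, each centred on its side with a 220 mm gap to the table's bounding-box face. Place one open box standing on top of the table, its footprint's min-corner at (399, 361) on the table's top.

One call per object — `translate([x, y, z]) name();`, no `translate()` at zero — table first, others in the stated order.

table();
translate([-486, 163, 0]) stool();
translate([1892, 163, 0]) stool();
translate([399, 361, 774]) open_box();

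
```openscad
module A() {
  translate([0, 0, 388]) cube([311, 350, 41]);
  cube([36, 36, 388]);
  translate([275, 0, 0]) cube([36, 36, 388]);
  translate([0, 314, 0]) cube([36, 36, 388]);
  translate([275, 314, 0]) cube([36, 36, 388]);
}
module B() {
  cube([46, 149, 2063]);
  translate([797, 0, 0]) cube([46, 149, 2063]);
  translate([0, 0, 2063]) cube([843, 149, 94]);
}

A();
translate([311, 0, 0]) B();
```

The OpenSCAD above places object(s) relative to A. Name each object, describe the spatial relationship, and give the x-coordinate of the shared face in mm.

A is a stool. B is a door frame. The door frame is against the stool's +x side, with their −y faces flush. The x-coordinate of the shared face is 311 mm.

The stool's +x face and the door frame's −x face are both at x = 311 mm.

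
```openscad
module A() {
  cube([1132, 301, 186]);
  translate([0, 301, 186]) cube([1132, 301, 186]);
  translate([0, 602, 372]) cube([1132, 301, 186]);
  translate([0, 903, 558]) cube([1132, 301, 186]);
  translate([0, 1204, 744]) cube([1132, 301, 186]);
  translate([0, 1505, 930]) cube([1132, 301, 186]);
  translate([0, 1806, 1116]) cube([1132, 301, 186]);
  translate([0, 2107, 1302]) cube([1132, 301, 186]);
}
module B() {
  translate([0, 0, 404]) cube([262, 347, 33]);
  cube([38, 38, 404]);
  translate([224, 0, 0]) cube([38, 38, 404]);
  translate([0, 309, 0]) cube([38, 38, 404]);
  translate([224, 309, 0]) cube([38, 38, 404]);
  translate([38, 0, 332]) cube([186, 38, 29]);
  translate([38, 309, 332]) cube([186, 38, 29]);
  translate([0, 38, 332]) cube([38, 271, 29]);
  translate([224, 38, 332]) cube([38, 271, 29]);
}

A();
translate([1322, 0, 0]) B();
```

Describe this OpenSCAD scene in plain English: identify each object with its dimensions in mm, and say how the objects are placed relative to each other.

A is a straight staircase of 8 solid steps. Each step is 1132 mm wide (x), 301 mm deep (y, the going) and 186 mm tall (the rise). The first step rests on the floor; each subsequent step sits one going further in +y and one rise higher in +z, directly behind and above the previous step with no overlap.

B is a four-legged stool. The seat is 262×347 mm, 33 mm thick, top at z = 437 mm. It stands on four square legs, each 38×38 mm in cross-section, from z = 0 to the seat underside, each flush with a corner of the seat. Four stretchers, 38 mm wide and 29 mm tall, connect adjacent legs with their undersides at z = 332 mm, each running between the inner faces of the legs it joins and aligned with the legs' outer faces on the other axis.

The stool is on the floor beside the staircase on its +x side.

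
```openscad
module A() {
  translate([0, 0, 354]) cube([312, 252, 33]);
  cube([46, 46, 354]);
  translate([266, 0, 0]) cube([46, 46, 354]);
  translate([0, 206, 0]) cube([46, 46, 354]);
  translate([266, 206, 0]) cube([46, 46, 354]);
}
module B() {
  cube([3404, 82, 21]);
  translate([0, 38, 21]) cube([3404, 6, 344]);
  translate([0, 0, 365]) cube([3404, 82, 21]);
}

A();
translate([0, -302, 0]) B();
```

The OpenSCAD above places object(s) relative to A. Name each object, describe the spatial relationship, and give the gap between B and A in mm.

The I-beam's nearest face is 220 mm from the stool's −y face.

A is a stool. B is an I-beam. The I-beam is on the floor beside the stool on its −y side. The gap between the I-beam and the stool is 220 mm.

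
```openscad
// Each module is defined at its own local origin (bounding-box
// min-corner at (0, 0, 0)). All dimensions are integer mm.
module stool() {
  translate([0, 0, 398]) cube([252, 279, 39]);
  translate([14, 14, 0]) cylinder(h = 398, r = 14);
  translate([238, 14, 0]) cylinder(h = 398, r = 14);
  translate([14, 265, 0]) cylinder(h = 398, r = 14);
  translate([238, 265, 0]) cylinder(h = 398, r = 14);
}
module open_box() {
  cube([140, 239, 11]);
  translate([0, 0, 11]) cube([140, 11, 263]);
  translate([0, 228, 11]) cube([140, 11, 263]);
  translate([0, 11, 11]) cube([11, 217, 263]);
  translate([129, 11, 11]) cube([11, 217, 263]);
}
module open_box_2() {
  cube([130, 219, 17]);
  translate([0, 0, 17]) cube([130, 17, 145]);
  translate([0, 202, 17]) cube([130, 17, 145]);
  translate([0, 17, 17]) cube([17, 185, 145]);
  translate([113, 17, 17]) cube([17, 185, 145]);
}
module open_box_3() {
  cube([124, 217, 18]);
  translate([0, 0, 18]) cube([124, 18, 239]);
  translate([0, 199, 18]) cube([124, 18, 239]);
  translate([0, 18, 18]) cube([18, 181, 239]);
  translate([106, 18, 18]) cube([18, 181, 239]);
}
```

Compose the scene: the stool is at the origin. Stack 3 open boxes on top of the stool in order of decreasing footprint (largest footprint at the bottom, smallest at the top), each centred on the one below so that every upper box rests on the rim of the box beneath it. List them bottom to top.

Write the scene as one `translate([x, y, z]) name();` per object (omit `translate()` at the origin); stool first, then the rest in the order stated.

stool();
translate([56, 20, 437]) open_box();
translate([61, 30, 711]) open_box_2();
translate([64, 31, 873]) open_box_3();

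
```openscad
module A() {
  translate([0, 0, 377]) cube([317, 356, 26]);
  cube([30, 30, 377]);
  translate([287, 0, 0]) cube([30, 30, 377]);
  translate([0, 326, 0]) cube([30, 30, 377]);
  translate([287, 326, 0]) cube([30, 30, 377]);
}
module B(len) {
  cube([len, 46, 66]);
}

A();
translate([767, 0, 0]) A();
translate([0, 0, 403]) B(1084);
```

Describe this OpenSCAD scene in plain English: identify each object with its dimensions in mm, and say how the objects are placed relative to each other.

A is a simple wooden stool: a rectangular seat 317 mm (x) by 356 mm (y), 26 mm thick, top face at z = 403 mm, on four square legs, each 30×30 mm in cross-section. The legs rest on z = 0, each flush with a corner of the seat.

B is a rectangular beam 1084 mm long (x), 46 mm deep (y), 66 mm thick (z).

The beam spans the tops of two stools placed 450 mm apart, resting at z = 403 mm.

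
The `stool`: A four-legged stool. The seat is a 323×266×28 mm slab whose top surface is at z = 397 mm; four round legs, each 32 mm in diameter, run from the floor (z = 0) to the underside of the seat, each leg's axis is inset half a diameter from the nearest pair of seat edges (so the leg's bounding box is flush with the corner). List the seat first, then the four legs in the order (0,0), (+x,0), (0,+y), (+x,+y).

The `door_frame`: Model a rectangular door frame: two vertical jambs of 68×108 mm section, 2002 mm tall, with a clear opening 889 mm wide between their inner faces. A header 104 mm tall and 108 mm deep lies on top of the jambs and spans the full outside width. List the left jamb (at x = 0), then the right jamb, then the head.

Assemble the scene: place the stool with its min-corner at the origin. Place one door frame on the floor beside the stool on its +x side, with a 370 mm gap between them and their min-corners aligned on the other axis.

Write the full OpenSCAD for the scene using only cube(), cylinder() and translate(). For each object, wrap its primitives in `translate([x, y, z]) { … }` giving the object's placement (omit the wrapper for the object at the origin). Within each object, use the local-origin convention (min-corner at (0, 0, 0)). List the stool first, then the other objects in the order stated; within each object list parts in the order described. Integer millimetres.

translate([0, 0, 369]) cube([323, 266, 28]);
translate([16, 16, 0]) cylinder(h = 369, r = 16);
translate([307, 16, 0]) cylinder(h = 369, r = 16);
translate([16, 250, 0]) cylinder(h = 369, r = 16);
translate([307, 250, 0]) cylinder(h = 369, r = 16);
translate([693, 0, 0]) {
  cube([68, 108, 2002]);
  translate([957, 0, 0]) cube([68, 108, 2002]);
  translate([0, 0, 2002]) cube([1025, 108, 104]);
}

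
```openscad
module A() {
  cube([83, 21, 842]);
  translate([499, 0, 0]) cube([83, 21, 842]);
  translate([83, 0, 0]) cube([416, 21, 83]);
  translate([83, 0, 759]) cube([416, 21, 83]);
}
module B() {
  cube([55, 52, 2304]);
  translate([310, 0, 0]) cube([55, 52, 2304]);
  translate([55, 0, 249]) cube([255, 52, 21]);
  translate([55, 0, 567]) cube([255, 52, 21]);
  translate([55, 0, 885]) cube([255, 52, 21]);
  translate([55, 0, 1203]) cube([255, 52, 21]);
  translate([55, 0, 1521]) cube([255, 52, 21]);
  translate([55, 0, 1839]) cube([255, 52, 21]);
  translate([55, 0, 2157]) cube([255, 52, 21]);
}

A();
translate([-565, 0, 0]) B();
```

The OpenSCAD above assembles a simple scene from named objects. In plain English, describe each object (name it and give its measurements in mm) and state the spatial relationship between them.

A is a picture frame with a 416×676 mm rectangular opening (x by z) and a uniform 83 mm border on every side. Frame depth is 21 mm along y. It is built from two vertical stiles running the full outside height and two horizontal rails spanning the gap between the stiles.

B is a wooden ladder with two side rails of 55×52 mm section and 2304 mm height, set 365 mm apart overall. Between them run 7 rectangular rungs (52 mm deep, 21 mm thick), front faces flush with the rails' −y face. The bottom of the first rung is 249 mm above the floor and each subsequent rung is 318 mm higher than the one below.

The ladder is on the floor beside the picture frame on its −x side.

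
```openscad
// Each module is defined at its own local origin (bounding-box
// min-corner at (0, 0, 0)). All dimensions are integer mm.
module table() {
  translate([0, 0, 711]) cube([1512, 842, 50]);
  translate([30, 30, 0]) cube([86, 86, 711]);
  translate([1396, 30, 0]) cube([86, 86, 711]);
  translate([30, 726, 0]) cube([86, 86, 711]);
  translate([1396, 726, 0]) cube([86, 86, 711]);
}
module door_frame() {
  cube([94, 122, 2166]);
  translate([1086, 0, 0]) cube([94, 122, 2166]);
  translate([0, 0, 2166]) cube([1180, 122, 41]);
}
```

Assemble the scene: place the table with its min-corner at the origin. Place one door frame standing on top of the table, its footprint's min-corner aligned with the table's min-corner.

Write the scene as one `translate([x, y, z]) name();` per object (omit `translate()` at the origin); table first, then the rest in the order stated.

table();
translate([0, 0, 761]) door_frame();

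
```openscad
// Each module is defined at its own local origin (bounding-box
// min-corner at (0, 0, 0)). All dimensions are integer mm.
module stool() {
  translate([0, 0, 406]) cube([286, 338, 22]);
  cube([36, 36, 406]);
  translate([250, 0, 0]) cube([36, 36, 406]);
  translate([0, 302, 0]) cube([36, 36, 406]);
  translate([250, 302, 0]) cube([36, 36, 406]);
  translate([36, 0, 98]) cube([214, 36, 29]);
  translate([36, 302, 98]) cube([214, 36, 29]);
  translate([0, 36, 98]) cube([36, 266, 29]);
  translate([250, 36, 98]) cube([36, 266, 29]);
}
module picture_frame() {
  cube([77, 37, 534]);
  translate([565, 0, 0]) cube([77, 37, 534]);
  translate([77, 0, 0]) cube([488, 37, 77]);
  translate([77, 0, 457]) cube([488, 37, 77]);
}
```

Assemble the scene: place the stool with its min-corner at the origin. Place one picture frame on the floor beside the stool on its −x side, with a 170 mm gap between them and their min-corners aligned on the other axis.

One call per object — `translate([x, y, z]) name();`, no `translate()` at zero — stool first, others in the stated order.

stool();
translate([-812, 0, 0]) picture_frame();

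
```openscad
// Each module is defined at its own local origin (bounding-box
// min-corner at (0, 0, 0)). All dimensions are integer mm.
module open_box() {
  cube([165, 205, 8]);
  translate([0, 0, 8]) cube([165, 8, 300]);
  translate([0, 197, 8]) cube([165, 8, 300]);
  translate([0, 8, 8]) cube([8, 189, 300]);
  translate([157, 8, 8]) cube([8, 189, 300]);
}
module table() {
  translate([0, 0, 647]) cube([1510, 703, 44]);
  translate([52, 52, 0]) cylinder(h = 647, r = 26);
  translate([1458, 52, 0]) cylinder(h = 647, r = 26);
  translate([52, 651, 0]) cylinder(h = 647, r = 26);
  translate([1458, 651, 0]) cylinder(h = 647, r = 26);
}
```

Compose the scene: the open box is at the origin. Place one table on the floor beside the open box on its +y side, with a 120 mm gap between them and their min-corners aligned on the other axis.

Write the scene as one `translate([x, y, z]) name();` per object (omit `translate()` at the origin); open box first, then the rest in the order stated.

open_box();
translate([0, 325, 0]) table();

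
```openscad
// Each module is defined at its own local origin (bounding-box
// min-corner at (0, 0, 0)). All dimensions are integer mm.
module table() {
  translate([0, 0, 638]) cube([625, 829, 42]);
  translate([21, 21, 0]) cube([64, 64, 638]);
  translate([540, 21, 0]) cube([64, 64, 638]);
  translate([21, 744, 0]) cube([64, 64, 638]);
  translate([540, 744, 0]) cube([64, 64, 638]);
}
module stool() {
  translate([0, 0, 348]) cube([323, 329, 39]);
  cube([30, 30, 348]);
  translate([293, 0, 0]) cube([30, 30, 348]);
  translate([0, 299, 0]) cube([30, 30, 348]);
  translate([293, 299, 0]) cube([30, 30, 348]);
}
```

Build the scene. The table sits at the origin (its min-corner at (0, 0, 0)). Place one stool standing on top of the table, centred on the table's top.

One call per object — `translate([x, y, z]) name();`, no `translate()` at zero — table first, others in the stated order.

table();
translate([151, 250, 680]) stool();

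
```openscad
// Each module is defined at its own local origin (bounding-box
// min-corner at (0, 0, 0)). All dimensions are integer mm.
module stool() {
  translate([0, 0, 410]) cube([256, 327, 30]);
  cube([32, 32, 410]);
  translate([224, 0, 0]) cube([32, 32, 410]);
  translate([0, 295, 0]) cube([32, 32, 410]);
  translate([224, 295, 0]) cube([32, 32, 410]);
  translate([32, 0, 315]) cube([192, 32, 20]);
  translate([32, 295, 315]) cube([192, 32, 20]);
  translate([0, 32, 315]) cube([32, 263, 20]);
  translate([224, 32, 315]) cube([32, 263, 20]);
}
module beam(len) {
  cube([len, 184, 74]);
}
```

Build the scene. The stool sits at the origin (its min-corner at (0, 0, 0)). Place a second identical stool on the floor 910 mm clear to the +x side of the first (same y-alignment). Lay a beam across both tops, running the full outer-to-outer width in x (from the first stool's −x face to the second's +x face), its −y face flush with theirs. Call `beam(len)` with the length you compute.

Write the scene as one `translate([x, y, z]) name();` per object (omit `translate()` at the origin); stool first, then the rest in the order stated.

stool();
translate([1166, 0, 0]) stool();
translate([0, 0, 440]) beam(1422);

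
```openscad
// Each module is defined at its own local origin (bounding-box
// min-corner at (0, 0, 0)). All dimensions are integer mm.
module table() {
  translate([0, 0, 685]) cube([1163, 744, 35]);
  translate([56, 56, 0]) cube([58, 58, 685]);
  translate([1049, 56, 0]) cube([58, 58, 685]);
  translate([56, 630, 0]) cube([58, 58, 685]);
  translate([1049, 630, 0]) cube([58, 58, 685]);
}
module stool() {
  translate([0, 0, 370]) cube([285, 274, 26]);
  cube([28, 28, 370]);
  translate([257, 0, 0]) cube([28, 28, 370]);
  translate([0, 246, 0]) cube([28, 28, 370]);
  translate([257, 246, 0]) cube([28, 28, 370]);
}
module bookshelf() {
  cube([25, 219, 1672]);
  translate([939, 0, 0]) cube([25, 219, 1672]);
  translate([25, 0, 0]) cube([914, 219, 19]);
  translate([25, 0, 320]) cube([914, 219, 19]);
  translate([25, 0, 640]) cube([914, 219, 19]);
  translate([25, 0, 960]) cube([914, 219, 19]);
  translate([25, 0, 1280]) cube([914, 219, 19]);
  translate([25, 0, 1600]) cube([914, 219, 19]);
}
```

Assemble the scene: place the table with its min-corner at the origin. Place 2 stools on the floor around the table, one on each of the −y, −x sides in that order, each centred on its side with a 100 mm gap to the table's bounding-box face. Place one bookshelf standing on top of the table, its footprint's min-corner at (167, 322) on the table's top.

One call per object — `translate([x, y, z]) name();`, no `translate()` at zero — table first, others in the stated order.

table();
translate([439, -374, 0]) stool();
translate([-385, 235, 0]) stool();
translate([167, 322, 720]) bookshelf();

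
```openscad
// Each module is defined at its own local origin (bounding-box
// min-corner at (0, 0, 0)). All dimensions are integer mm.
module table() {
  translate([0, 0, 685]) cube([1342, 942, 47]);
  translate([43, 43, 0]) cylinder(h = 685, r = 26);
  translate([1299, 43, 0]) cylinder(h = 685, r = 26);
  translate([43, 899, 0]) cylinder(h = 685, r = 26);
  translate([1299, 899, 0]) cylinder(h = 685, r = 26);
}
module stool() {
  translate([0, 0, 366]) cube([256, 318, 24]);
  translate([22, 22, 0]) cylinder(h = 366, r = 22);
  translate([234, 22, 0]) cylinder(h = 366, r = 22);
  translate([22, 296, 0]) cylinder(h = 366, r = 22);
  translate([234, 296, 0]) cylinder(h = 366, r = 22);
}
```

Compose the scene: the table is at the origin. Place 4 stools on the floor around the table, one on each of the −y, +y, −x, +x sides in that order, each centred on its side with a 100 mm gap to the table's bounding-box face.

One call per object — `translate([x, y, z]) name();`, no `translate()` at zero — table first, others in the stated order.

table();
translate([543, -418, 0]) stool();
translate([543, 1042, 0]) stool();
translate([-356, 312, 0]) stool();
translate([1442, 312, 0]) stool();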